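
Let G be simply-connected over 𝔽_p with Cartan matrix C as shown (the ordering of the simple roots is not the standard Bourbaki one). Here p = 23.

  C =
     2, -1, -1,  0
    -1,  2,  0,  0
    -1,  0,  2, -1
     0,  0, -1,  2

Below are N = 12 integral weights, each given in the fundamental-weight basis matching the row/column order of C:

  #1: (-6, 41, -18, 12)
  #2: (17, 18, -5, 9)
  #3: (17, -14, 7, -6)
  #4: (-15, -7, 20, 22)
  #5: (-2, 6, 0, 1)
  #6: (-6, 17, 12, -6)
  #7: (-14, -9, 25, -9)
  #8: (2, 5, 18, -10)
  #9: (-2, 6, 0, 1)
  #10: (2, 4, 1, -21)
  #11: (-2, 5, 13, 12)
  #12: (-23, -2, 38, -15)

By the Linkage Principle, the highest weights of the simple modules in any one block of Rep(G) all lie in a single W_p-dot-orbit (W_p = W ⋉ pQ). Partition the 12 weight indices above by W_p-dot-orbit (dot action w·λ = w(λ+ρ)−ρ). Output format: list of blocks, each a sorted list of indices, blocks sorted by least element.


A_4 Cartan matrix, 4 simple roots permuted; ρ=(1,1,1,1).

W_23-reps of the 12 weights in Ā_23 (same 4-coord order as C):

  [1] (3, 1, 10, 4)
  [2] (3, 1, 10, 4)
  [3] (5, 10, 3, 2)
  [4] (1, 6, 0, 2)
  [5] (1, 6, 0, 2)
  [6] (5, 10, 3, 2)
  [7] (5, 10, 3, 2)
  [8] (3, 1, 10, 4)
  [9] (1, 6, 0, 2)
  [10] (5, 10, 3, 2)
  [11] (3, 1, 10, 4)
  [12] (1, 6, 0, 2)

Partition of {1..12} into 3 W_23-dot-orbits:

[[1, 2, 8, 11], [3, 6, 7, 10], [4, 5, 9, 12]]


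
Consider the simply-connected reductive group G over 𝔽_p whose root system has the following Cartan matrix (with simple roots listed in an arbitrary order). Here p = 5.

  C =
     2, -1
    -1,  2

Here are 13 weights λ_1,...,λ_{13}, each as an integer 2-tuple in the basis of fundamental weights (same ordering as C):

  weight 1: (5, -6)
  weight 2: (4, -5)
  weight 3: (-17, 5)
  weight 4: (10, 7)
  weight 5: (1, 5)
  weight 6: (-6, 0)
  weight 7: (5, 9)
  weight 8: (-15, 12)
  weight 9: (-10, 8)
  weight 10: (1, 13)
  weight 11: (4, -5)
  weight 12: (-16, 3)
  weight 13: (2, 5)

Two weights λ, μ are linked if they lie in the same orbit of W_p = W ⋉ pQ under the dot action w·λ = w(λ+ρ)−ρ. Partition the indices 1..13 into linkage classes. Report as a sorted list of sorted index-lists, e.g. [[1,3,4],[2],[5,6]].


Cartan matrix: type A_2 (|W|=6); un-permuting the 2 rows.

W_5-reps of the 13 weights in Ā_5 (same 2-coord order as C):

  1: (0, 4);  2: (1, 4);  3: (0, 4);  4: (1, 1);  5: (1, 2);  6: (1, 4);  7: (0, 4);  8: (1, 1);  9: (1, 4);  10: (1, 1);  11: (1, 4);  12: (0, 4);  13: (1, 1)

Grouping the 13 weights by Ā_5-representative: 4 linkage classes.

[[1, 3, 7, 12], [2, 6, 9, 11], [4, 8, 10, 13], [5]]


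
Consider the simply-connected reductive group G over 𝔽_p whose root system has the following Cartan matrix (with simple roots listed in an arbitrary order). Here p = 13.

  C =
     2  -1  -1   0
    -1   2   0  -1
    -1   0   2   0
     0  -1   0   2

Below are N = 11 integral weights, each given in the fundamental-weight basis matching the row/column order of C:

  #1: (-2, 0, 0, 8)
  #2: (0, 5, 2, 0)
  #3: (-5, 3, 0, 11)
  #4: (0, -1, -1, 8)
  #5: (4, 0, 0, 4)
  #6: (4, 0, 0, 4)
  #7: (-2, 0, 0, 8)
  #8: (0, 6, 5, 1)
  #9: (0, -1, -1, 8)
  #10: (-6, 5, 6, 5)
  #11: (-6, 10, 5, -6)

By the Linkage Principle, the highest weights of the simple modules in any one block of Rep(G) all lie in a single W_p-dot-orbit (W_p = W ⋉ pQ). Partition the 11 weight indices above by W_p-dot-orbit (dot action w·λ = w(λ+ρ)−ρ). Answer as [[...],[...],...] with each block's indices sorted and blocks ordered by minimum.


A_4 Cartan matrix, 4 simple roots permuted; ρ=(1,1,1,1).

λ_j+ρ reflected into Ā_13 (⟨·,θ^∨⟩≤13); 4-tuples as given:

  λ_1 → (1, 0, 0, 9) · λ_2 → (1, 6, 3, 1) · λ_3 → (1, 0, 0, 9) · λ_4 → (1, 0, 0, 9) · λ_5 → (5, 1, 1, 5) · λ_6 → (5, 1, 1, 5) · λ_7 → (1, 0, 0, 9) · λ_8 → (1, 6, 3, 1) · λ_9 → (1, 0, 0, 9) · λ_10 → (5, 1, 1, 5) · λ_11 → (5, 1, 1, 5)

Grouping the 11 weights by Ā_13-representative: 3 linkage classes.

[[1, 3, 4, 7, 9], [2, 8], [5, 6, 10, 11]]


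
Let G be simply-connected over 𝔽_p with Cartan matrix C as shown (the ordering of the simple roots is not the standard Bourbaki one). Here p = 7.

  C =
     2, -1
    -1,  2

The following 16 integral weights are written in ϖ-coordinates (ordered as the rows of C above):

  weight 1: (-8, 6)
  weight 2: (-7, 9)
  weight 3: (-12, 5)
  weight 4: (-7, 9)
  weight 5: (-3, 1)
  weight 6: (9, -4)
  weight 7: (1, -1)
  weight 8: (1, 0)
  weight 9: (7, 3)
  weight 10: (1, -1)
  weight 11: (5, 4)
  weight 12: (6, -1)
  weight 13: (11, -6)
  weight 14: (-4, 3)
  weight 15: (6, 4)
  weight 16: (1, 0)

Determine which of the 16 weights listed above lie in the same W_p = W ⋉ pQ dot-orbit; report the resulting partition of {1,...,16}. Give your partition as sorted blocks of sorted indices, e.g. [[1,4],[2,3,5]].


Cartan matrix: type A_2 (|W|=6); un-permuting the 2 rows.

Each λ_j+ρ reduced to Ā_7; 2-tuples below use C's row order:

  λ_1 → (7, 0)
  λ_2 → (3, 1)
  λ_3 → (2, 1)
  λ_4 → (3, 1)
  λ_5 → (2, 0)
  λ_6 → (4, 0)
  λ_7 → (2, 0)
  λ_8 → (2, 1)
  λ_9 → (2, 1)
  λ_10 → (2, 0)
  λ_11 → (2, 1)
  λ_12 → (7, 0)
  λ_13 → (2, 0)
  λ_14 → (3, 1)
  λ_15 → (2, 0)
  λ_16 → (2, 1)

5 distinct reps among the 16 weights ⇒ 5 W_7-linkage classes:

[[1, 12], [2, 4, 14], [3, 8, 9, 11, 16], [5, 7, 10, 13, 15], [6]]


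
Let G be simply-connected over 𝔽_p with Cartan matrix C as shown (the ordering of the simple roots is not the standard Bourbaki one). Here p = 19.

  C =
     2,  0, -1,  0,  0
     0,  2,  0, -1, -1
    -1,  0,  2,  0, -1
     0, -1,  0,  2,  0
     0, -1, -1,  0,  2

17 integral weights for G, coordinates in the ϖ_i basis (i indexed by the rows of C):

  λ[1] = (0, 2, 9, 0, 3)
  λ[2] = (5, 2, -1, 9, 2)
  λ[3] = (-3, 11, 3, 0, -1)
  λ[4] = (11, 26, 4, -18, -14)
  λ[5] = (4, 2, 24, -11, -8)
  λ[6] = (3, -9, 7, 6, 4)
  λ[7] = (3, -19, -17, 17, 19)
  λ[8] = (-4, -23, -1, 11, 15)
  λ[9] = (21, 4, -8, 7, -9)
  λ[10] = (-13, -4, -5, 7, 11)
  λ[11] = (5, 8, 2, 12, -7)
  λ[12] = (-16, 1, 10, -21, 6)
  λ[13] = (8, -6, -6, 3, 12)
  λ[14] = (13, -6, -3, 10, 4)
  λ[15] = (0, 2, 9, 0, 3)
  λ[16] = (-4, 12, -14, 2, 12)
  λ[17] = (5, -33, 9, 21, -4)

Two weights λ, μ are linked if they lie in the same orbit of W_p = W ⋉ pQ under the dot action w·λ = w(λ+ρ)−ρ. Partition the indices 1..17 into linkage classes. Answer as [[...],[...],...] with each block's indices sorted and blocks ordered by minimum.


Cartan matrix: type A_5 (|W|=720); un-permuting the 5 rows.

λ_j+ρ reflected into Ā_19 (⟨·,θ^∨⟩≤19); 5-tuples as given:

  λ_1 → (1, 3, 10, 1, 4);  λ_2 → (3, 3, 0, 7, 3);  λ_3 → (2, 12, 2, 1, 0);  λ_4 → (8, 3, 0, 2, 2);  λ_5 → (4, 4, 5, 1, 3);  λ_6 → (4, 4, 5, 1, 3);  λ_7 → (1, 3, 10, 1, 4);  λ_8 → (3, 3, 0, 7, 3);  λ_9 → (4, 4, 5, 1, 3);  λ_10 → (4, 4, 5, 1, 3);  λ_11 → (3, 3, 0, 7, 3);  λ_12 → (1, 3, 10, 1, 4);  λ_13 → (4, 4, 5, 1, 3);  λ_14 → (8, 3, 0, 2, 2);  λ_15 → (1, 3, 10, 1, 4);  λ_16 → (3, 3, 0, 7, 3);  λ_17 → (3, 3, 0, 7, 3)

Grouping the 17 weights by Ā_19-representative: 5 linkage classes.

[[1, 7, 12, 15], [2, 8, 11, 16, 17], [3], [4, 14], [5, 6, 9, 10, 13]]


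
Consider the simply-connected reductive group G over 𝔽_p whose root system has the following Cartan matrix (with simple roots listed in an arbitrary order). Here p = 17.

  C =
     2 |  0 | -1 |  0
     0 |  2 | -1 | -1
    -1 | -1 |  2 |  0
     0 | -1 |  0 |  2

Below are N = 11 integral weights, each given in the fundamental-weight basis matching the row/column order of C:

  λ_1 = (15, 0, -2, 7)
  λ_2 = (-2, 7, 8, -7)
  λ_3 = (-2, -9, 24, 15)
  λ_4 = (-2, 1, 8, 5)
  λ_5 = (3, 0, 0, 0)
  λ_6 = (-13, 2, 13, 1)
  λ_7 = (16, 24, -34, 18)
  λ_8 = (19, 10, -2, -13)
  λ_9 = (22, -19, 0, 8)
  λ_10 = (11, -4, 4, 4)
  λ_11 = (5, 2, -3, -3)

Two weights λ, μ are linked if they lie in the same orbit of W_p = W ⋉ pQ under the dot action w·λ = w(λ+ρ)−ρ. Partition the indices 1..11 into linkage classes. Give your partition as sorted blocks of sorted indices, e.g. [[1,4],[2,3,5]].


Root system A_4: the 4×4 matrix C matches after relabeling.

Alcove-folded reps (p=17, 11 weights, presented ϖ-order):

    1: (8, 0, 1, 1)
    2: (1, 2, 8, 6)
    3: (8, 0, 1, 1)
    4: (1, 2, 8, 6)
    5: (4, 1, 1, 1)
    6: (10, 3, 2, 0)
    7: (1, 2, 8, 6)
    8: (4, 1, 1, 1)
    9: (1, 2, 8, 6)
    10: (10, 3, 2, 0)
    11: (4, 1, 1, 1)

Grouping the 11 weights by Ā_17-representative: 4 linkage classes.

[[1, 3], [2, 4, 7, 9], [5, 8, 11], [6, 10]]


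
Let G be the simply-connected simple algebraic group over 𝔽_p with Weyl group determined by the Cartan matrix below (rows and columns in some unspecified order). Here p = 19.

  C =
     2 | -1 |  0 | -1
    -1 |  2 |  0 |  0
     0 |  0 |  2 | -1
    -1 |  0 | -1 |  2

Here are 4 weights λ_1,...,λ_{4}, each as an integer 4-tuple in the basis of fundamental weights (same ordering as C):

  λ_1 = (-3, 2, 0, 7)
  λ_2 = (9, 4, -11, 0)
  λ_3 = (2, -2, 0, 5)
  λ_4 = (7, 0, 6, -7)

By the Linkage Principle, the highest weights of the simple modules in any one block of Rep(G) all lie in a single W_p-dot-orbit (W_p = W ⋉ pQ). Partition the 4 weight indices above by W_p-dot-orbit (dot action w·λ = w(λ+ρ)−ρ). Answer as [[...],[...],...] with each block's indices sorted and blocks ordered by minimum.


Dynkin diagram of C (from the 6 off-diagonal −1 entries): A_4.

Alcove-folded reps (p=19, 4 weights, presented ϖ-order):

  1: (2, 1, 1, 6) · 2: (1, 5, 1, 9) · 3: (2, 1, 1, 6) · 4: (2, 1, 1, 6)

These 4 weights hit 2 W_19-dot-orbits; sizes (3, 1):

[[1, 3, 4], [2]]


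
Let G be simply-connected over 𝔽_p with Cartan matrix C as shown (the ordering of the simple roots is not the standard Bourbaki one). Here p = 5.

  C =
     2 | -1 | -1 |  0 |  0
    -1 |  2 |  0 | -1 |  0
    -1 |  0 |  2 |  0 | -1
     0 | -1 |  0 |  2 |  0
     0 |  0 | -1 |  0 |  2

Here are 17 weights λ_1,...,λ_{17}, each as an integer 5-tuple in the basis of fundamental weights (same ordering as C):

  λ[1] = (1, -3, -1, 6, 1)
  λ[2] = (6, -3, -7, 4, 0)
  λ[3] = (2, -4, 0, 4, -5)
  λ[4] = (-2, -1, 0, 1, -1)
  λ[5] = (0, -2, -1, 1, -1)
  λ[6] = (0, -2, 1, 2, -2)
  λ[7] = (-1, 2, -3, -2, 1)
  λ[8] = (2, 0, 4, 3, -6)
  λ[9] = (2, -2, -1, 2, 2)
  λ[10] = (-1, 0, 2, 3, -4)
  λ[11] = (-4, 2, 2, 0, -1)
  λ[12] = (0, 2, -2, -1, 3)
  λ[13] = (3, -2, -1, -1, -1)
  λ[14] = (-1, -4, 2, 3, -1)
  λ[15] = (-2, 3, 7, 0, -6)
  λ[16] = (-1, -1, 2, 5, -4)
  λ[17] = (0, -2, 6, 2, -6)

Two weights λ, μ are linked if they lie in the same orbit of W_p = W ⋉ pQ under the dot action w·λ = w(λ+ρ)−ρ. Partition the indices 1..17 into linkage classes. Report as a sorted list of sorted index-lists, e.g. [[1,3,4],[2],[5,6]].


Type A_5, rank 5, |W|=720; reorder rows/cols to standard.

Each λ_j+ρ reduced to Ā_5; 5-tuples below use C's row order:

  λ_1+ρ ↦ (2, 0, 0, 1, 0) · λ_2+ρ ↦ (0, 1, 0, 1, 0) · λ_3+ρ ↦ (3, 0, 0, 1, 0) · λ_4+ρ ↦ (0, 1, 0, 1, 0) · λ_5+ρ ↦ (0, 1, 0, 1, 0) · λ_6+ρ ↦ (0, 1, 1, 2, 1) · λ_7+ρ ↦ (2, 0, 0, 1, 0) · λ_8+ρ ↦ (3, 0, 0, 1, 0) · λ_9+ρ ↦ (2, 0, 0, 1, 0) · λ_10+ρ ↦ (0, 1, 0, 1, 0) · λ_11+ρ ↦ (3, 0, 0, 1, 0) · λ_12+ρ ↦ (0, 1, 1, 2, 1) · λ_13+ρ ↦ (3, 0, 0, 1, 0) · λ_14+ρ ↦ (3, 0, 0, 1, 0) · λ_15+ρ ↦ (0, 1, 1, 2, 1) · λ_16+ρ ↦ (0, 1, 0, 1, 0) · λ_17+ρ ↦ (2, 0, 0, 1, 0)

Linkage partition of the 17 weights (4 classes, p=5):

[[1, 7, 9, 17], [2, 4, 5, 10, 16], [3, 8, 11, 13, 14], [6, 12, 15]]


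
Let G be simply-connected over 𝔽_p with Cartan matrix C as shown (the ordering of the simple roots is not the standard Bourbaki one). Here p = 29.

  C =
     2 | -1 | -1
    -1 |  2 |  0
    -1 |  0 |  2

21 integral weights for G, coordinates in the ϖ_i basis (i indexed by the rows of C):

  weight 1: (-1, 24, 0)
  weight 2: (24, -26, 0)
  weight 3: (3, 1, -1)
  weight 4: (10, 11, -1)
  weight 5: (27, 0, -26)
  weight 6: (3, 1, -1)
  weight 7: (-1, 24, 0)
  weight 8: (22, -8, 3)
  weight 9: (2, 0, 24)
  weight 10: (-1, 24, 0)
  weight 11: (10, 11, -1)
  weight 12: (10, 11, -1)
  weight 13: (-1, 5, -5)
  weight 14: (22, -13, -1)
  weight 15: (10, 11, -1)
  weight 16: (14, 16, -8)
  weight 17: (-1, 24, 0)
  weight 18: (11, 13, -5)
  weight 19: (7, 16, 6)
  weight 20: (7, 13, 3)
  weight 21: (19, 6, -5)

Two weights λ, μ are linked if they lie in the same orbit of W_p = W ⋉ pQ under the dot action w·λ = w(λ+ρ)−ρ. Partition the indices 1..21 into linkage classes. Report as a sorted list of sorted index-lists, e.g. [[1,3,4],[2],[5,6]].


A_3 Cartan matrix, 3 simple roots permuted; ρ=(1,1,1).

λ_j+ρ reflected into Ā_29 (⟨·,θ^∨⟩≤29); 3-tuples as given:

    1: (0, 25, 1)
    2: (0, 25, 1)
    3: (4, 2, 0)
    4: (11, 12, 0)
    5: (3, 1, 25)
    6: (4, 2, 0)
    7: (0, 25, 1)
    8: (16, 7, 4)
    9: (3, 1, 25)
    10: (0, 25, 1)
    11: (11, 12, 0)
    12: (11, 12, 0)
    13: (4, 2, 0)
    14: (11, 12, 0)
    15: (11, 12, 0)
    16: (8, 14, 4)
    17: (0, 25, 1)
    18: (8, 14, 4)
    19: (8, 14, 4)
    20: (8, 14, 4)
    21: (16, 7, 4)

The 21 indices split into 6 linkage classes (same alcove rep ⇔ same W_29-dot-orbit):

[[1, 2, 7, 10, 17], [3, 6, 13], [4, 11, 12, 14, 15], [5, 9], [8, 21], [16, 18, 19, 20]]


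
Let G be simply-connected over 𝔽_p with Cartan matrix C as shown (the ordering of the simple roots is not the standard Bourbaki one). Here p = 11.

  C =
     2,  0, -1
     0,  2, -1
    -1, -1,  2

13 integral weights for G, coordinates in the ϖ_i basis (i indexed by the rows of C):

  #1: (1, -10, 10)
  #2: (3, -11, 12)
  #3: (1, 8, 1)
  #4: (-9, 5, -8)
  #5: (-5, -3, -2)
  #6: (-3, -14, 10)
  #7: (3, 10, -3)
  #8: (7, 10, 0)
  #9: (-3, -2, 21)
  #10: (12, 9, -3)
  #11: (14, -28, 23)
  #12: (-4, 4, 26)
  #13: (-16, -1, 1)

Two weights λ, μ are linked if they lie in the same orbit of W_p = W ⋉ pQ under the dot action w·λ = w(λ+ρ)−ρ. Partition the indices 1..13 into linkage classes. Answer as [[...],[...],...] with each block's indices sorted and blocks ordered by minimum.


Cartan matrix: type A_3 (|W|=24); un-permuting the 3 rows.

W_11-reps of the 13 weights in Ā_11 (same 3-coord order as C):

    λ_1+ρ ↦ (0, 7, 2)
    λ_2+ρ ↦ (2, 4, 1)
    λ_3+ρ ↦ (0, 7, 2)
    λ_4+ρ ↦ (2, 4, 1)
    λ_5+ρ ↦ (2, 4, 1)
    λ_6+ρ ↦ (0, 7, 2)
    λ_7+ρ ↦ (0, 7, 2)
    λ_8+ρ ↦ (1, 2, 0)
    λ_9+ρ ↦ (1, 2, 0)
    λ_10+ρ ↦ (1, 2, 0)
    λ_11+ρ ↦ (3, 5, 2)
    λ_12+ρ ↦ (3, 5, 2)
    λ_13+ρ ↦ (0, 7, 2)

4 distinct reps among the 13 weights ⇒ 4 W_11-linkage classes:

[[1, 3, 6, 7, 13], [2, 4, 5], [8, 9, 10], [11, 12]]


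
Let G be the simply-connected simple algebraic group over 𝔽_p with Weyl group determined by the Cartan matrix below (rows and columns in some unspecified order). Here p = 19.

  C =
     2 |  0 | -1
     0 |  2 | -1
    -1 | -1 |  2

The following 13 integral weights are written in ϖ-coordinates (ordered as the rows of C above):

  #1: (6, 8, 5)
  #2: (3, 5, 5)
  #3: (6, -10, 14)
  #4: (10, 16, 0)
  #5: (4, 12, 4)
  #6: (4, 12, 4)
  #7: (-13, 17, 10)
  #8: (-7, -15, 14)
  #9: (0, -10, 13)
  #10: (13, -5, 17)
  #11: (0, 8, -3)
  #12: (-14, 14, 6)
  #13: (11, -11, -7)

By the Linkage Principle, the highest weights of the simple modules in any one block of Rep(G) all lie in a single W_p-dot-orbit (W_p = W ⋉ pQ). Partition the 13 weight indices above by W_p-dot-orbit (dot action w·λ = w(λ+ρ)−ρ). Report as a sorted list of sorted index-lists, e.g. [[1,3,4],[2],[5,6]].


C ↔ A_3 under row/col permutation; |W(A_3)| = 24.

Each λ_j+ρ reduced to Ā_19; 3-tuples below use C's row order:

  λ_1+ρ ↦ (4, 6, 6) · λ_2+ρ ↦ (4, 6, 6) · λ_3+ρ ↦ (4, 6, 6) · λ_4+ρ ↦ (1, 7, 1) · λ_5+ρ ↦ (1, 9, 5) · λ_6+ρ ↦ (1, 9, 5) · λ_7+ρ ↦ (1, 7, 1) · λ_8+ρ ↦ (1, 9, 5) · λ_9+ρ ↦ (1, 9, 5) · λ_10+ρ ↦ (1, 9, 5) · λ_11+ρ ↦ (1, 7, 1) · λ_12+ρ ↦ (4, 6, 6) · λ_13+ρ ↦ (4, 6, 6)

Grouping the 13 weights by Ā_19-representative: 3 linkage classes.

[[1, 2, 3, 12, 13], [4, 7, 11], [5, 6, 8, 9, 10]]


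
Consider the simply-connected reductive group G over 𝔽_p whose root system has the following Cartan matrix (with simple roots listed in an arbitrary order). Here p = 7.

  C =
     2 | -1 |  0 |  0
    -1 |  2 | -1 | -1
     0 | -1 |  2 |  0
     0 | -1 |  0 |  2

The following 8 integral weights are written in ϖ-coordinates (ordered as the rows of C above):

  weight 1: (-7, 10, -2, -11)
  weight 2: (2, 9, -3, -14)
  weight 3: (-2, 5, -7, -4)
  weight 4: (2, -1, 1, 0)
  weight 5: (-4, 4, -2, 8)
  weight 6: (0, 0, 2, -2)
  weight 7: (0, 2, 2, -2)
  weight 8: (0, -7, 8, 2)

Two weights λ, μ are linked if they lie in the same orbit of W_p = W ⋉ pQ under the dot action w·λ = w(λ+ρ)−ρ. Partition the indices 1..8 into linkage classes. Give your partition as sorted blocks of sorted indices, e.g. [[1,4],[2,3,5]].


Dynkin diagram of C (from the 6 off-diagonal −1 entries): D_4.

Alcove-folded reps (p=7, 8 weights, presented ϖ-order):

    λ_1 → (3, 0, 2, 1)
    λ_2 → (3, 0, 2, 1)
    λ_3 → (3, 0, 2, 1)
    λ_4 → (3, 0, 2, 1)
    λ_5 → (1, 0, 3, 1)
    λ_6 → (1, 0, 3, 1)
    λ_7 → (1, 0, 3, 1)
    λ_8 → (3, 0, 1, 1)

These 8 weights hit 3 W_7-dot-orbits; sizes (4, 3, 1):

[[1, 2, 3, 4], [5, 6, 7], [8]]


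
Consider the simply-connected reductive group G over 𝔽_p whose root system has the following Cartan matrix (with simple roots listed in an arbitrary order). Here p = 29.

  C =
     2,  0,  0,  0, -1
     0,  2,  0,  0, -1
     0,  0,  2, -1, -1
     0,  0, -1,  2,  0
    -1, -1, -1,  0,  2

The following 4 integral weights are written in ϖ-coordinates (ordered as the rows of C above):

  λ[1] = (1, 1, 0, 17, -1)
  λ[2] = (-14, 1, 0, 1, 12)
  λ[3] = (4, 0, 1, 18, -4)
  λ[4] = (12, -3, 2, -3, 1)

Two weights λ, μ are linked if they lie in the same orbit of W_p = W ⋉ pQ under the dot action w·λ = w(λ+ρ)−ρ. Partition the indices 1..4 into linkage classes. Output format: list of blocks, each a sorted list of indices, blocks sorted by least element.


Root system D_5: the 5×5 matrix C matches after relabeling.

λ_j+ρ reflected into Ā_29 (⟨·,θ^∨⟩≤29); 5-tuples as given:

  λ_1 → (2, 2, 1, 18, 0) · λ_2 → (13, 2, 1, 2, 0) · λ_3 → (2, 2, 1, 18, 0) · λ_4 → (13, 2, 1, 2, 0)

These 4 weights hit 2 W_29-dot-orbits; sizes (2, 2):

[[1, 3], [2, 4]]


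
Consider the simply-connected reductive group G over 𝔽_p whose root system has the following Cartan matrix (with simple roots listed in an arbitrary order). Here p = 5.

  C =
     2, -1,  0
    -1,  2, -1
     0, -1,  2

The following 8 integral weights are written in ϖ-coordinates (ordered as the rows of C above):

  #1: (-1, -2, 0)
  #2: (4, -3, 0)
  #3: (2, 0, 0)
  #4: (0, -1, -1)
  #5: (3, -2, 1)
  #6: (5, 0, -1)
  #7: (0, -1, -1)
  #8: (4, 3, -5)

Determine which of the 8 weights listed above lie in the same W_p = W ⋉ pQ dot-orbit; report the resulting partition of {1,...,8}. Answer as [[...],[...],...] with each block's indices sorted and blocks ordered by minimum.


Dynkin diagram of C (from the 4 off-diagonal −1 entries): A_3.

Ā_5 reps of the 8 weights (A_3, coords as presented):

    λ_1 → (1, 0, 0)
    λ_2 → (3, 1, 1)
    λ_3 → (3, 1, 1)
    λ_4 → (1, 0, 0)
    λ_5 → (3, 1, 1)
    λ_6 → (3, 1, 1)
    λ_7 → (1, 0, 0)
    λ_8 → (1, 0, 0)

Linkage partition of the 8 weights (2 classes, p=5):

[[1, 4, 7, 8], [2, 3, 5, 6]]


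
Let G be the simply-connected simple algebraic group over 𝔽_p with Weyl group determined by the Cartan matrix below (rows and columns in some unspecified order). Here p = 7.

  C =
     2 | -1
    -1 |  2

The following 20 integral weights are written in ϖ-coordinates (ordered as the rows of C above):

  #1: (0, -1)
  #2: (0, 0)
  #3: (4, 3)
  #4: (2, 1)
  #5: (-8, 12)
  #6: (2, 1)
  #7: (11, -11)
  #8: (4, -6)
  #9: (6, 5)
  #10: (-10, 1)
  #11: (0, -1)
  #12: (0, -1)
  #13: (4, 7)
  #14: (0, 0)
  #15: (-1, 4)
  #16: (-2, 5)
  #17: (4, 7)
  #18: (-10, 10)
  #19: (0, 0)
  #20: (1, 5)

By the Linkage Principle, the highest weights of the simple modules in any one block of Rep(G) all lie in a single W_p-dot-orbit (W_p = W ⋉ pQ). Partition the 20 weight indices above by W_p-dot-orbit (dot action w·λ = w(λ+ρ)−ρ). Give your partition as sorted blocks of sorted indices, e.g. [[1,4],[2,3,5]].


Dynkin diagram of C (from the 2 off-diagonal −1 entries): A_2.

λ_j+ρ reflected into Ā_7 (⟨·,θ^∨⟩≤7); 2-tuples as given:

    λ_1+ρ ↦ (1, 0)
    λ_2+ρ ↦ (1, 1)
    λ_3+ρ ↦ (3, 2)
    λ_4+ρ ↦ (3, 2)
    λ_5+ρ ↦ (1, 0)
    λ_6+ρ ↦ (3, 2)
    λ_7+ρ ↦ (3, 2)
    λ_8+ρ ↦ (0, 5)
    λ_9+ρ ↦ (1, 0)
    λ_10+ρ ↦ (0, 5)
    λ_11+ρ ↦ (1, 0)
    λ_12+ρ ↦ (1, 0)
    λ_13+ρ ↦ (1, 1)
    λ_14+ρ ↦ (1, 1)
    λ_15+ρ ↦ (0, 5)
    λ_16+ρ ↦ (1, 5)
    λ_17+ρ ↦ (1, 1)
    λ_18+ρ ↦ (3, 2)
    λ_19+ρ ↦ (1, 1)
    λ_20+ρ ↦ (1, 5)

5 distinct reps among the 20 weights ⇒ 5 W_7-linkage classes:

[[1, 5, 9, 11, 12], [2, 13, 14, 17, 19], [3, 4, 6, 7, 18], [8, 10, 15], [16, 20]]


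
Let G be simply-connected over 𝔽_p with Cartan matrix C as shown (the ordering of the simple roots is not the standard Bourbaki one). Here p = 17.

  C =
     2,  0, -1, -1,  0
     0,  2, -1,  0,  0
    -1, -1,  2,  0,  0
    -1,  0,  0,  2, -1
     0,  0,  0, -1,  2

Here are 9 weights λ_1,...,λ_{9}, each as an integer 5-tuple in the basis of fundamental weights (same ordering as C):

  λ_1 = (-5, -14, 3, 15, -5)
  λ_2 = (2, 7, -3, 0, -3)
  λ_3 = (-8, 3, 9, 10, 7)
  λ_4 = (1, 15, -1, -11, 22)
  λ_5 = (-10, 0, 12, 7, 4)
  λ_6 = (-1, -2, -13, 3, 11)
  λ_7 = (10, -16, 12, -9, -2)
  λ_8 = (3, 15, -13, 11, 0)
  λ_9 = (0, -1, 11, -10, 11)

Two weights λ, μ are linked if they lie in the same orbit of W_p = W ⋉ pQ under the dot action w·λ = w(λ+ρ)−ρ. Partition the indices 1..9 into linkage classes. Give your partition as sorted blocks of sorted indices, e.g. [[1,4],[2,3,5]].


Cartan matrix: type A_5 (|W|=720); un-permuting the 5 rows.

Ā_17 reps of the 9 weights (A_5, coords as presented):

  [1] (8, 0, 4, 1, 3);  [2] (0, 6, 2, 1, 1);  [3] (5, 3, 2, 3, 1);  [4] (0, 6, 2, 1, 1);  [5] (8, 0, 4, 1, 3);  [6] (8, 0, 4, 1, 3);  [7] (0, 6, 2, 1, 1);  [8] (8, 0, 4, 1, 3);  [9] (8, 0, 4, 1, 3)

Linkage partition of the 9 weights (3 classes, p=17):

[[1, 5, 6, 8, 9], [2, 4, 7], [3]]


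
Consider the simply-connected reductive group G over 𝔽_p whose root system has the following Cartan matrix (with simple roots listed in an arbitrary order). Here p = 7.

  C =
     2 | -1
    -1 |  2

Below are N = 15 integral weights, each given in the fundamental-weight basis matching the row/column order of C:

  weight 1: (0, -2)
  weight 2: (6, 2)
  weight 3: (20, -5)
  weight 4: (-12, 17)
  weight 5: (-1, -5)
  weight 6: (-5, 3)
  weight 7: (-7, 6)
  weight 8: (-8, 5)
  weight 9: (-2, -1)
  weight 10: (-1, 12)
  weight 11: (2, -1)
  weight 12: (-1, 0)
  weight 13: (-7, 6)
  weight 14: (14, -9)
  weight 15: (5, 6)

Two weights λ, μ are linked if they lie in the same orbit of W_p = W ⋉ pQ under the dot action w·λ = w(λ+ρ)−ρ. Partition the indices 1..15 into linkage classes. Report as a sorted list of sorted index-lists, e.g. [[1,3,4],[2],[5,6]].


Cartan matrix: type A_2 (|W|=6); un-permuting the 2 rows.

Each λ_j+ρ reduced to Ā_7; 2-tuples below use C's row order:

  [1] (0, 1);  [2] (4, 0);  [3] (4, 0);  [4] (4, 0);  [5] (4, 0);  [6] (4, 0);  [7] (6, 1);  [8] (6, 1);  [9] (0, 1);  [10] (6, 1);  [11] (3, 0);  [12] (0, 1);  [13] (6, 1);  [14] (0, 1);  [15] (0, 1)

The 15 indices split into 4 linkage classes (same alcove rep ⇔ same W_7-dot-orbit):

[[1, 9, 12, 14, 15], [2, 3, 4, 5, 6], [7, 8, 10, 13], [11]]


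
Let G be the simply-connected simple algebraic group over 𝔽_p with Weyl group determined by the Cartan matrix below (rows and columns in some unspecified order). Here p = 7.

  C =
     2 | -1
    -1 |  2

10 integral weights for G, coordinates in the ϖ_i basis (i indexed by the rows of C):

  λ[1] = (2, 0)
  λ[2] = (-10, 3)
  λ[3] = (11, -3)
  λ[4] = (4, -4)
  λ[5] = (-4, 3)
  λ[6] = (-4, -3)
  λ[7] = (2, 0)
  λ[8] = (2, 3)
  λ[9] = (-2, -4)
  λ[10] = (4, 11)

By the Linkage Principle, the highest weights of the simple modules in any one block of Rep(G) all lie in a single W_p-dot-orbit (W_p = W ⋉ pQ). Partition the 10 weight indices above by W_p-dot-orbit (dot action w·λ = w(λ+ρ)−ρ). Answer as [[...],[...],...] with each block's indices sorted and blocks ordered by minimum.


A_2 Cartan matrix, 2 simple roots permuted; ρ=(1,1).

Each λ_j+ρ reduced to Ā_7; 2-tuples below use C's row order:

  λ_1 → (3, 1) · λ_2 → (2, 3) · λ_3 → (2, 3) · λ_4 → (2, 3) · λ_5 → (3, 1) · λ_6 → (2, 3) · λ_7 → (3, 1) · λ_8 → (3, 4) · λ_9 → (3, 1) · λ_10 → (2, 3)

The 10 indices split into 3 linkage classes (same alcove rep ⇔ same W_7-dot-orbit):

[[1, 5, 7, 9], [2, 3, 4, 6, 10], [8]]


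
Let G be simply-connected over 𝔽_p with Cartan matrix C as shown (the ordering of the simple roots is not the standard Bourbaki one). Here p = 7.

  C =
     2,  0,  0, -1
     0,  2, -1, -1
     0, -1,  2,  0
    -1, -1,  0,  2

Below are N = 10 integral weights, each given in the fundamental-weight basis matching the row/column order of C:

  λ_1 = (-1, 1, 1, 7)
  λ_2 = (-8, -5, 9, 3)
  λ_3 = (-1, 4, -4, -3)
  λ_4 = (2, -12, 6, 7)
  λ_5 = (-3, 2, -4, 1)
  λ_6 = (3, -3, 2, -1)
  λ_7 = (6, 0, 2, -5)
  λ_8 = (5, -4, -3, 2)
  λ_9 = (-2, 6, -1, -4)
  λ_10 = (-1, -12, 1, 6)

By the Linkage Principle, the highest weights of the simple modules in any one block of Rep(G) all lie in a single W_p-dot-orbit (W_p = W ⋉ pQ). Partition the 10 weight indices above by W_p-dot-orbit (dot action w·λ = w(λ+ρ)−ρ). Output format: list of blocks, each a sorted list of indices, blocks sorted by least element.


Type A_4, rank 4, |W|=120; reorder rows/cols to standard.

Each λ_j+ρ reduced to Ā_7; 4-tuples below use C's row order:

  [1] (2, 0, 1, 2);  [2] (3, 3, 0, 1);  [3] (2, 0, 3, 0);  [4] (3, 3, 0, 1);  [5] (2, 0, 3, 0);  [6] (2, 0, 1, 2);  [7] (3, 3, 0, 1);  [8] (2, 0, 1, 2);  [9] (3, 3, 0, 1);  [10] (2, 0, 3, 0)

Grouping the 10 weights by Ā_7-representative: 3 linkage classes.

[[1, 6, 8], [2, 4, 7, 9], [3, 5, 10]]


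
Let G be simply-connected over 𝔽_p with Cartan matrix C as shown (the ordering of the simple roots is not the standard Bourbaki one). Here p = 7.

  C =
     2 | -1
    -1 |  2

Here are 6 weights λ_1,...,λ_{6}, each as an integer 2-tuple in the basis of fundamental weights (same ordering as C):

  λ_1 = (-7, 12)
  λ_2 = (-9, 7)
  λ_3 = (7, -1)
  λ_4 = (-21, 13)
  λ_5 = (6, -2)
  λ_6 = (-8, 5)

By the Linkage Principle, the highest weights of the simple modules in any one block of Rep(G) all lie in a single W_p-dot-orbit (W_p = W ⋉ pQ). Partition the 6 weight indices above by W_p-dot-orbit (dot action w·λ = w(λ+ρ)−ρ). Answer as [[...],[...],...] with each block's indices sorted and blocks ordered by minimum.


Type A_2, rank 2, |W|=6; reorder rows/cols to standard.

λ_j+ρ reflected into Ā_7 (⟨·,θ^∨⟩≤7); 2-tuples as given:

  λ_1 → (0, 1)
  λ_2 → (6, 1)
  λ_3 → (6, 1)
  λ_4 → (6, 1)
  λ_5 → (6, 1)
  λ_6 → (6, 1)

The 6 indices split into 2 linkage classes (same alcove rep ⇔ same W_7-dot-orbit):

[[1], [2, 3, 4, 5, 6]]


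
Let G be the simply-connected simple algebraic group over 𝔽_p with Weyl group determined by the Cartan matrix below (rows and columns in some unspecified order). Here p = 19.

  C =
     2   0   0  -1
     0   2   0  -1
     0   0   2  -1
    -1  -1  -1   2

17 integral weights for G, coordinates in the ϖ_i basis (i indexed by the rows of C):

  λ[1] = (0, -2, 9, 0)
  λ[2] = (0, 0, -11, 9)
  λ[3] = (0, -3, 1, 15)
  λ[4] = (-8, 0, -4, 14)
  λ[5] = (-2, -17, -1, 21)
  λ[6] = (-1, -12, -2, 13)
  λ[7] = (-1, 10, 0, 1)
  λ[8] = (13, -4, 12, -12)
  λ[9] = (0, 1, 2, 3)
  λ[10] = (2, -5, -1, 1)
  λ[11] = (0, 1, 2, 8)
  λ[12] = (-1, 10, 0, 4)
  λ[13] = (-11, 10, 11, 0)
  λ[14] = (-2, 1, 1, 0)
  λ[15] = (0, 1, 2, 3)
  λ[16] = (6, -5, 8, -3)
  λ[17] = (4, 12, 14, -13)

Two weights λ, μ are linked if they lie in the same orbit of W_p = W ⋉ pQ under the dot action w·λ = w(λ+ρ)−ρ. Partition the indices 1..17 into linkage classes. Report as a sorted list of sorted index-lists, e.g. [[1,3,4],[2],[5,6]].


Cartan matrix: type D_4 (|W|=192); un-permuting the 4 rows.

Alcove-folded reps (p=19, 17 weights, presented ϖ-order):

  [1] (1, 1, 10, 0) · [2] (1, 1, 10, 0) · [3] (1, 2, 2, 0) · [4] (7, 1, 3, 3) · [5] (0, 11, 1, 2) · [6] (0, 11, 1, 2) · [7] (0, 11, 1, 2) · [8] (0, 11, 1, 2) · [9] (1, 2, 3, 4) · [10] (1, 2, 2, 0) · [11] (1, 2, 3, 4) · [12] (0, 11, 1, 2) · [13] (1, 2, 3, 4) · [14] (1, 2, 2, 0) · [15] (1, 2, 3, 4) · [16] (1, 2, 3, 4) · [17] (7, 1, 3, 3)

5 distinct reps among the 17 weights ⇒ 5 W_19-linkage classes:

[[1, 2], [3, 10, 14], [4, 17], [5, 6, 7, 8, 12], [9, 11, 13, 15, 16]]


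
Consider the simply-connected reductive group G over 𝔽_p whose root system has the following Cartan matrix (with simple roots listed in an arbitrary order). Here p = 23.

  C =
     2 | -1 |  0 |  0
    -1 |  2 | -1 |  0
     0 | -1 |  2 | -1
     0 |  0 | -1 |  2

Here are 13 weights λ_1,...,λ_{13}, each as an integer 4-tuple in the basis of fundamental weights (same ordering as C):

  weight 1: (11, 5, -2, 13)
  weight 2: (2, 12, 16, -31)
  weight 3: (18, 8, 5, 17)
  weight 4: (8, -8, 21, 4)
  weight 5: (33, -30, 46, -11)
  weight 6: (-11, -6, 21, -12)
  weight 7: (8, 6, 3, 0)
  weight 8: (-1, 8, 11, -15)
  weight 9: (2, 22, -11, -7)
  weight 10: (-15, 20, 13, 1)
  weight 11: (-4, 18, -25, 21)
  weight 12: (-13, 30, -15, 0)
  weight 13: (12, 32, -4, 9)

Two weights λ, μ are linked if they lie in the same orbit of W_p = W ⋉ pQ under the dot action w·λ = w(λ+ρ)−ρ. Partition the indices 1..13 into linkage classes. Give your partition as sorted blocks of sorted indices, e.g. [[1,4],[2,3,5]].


A_4 Cartan matrix, 4 simple roots permuted; ρ=(1,1,1,1).

W_23-reps of the 13 weights in Ā_23 (same 4-coord order as C):

  λ_1+ρ ↦ (4, 5, 1, 5) · λ_2+ρ ↦ (0, 7, 6, 7) · λ_3+ρ ↦ (4, 5, 1, 5) · λ_4+ρ ↦ (4, 3, 14, 1) · λ_5+ρ ↦ (4, 5, 1, 5) · λ_6+ρ ↦ (5, 6, 4, 7) · λ_7+ρ ↦ (9, 7, 4, 1) · λ_8+ρ ↦ (0, 7, 2, 12) · λ_9+ρ ↦ (0, 7, 6, 7) · λ_10+ρ ↦ (0, 7, 2, 12) · λ_11+ρ ↦ (4, 3, 14, 1) · λ_12+ρ ↦ (4, 5, 1, 5) · λ_13+ρ ↦ (0, 7, 6, 7)

Partition of {1..13} into 6 W_23-dot-orbits:

[[1, 3, 5, 12], [2, 9, 13], [4, 11], [6], [7], [8, 10]]


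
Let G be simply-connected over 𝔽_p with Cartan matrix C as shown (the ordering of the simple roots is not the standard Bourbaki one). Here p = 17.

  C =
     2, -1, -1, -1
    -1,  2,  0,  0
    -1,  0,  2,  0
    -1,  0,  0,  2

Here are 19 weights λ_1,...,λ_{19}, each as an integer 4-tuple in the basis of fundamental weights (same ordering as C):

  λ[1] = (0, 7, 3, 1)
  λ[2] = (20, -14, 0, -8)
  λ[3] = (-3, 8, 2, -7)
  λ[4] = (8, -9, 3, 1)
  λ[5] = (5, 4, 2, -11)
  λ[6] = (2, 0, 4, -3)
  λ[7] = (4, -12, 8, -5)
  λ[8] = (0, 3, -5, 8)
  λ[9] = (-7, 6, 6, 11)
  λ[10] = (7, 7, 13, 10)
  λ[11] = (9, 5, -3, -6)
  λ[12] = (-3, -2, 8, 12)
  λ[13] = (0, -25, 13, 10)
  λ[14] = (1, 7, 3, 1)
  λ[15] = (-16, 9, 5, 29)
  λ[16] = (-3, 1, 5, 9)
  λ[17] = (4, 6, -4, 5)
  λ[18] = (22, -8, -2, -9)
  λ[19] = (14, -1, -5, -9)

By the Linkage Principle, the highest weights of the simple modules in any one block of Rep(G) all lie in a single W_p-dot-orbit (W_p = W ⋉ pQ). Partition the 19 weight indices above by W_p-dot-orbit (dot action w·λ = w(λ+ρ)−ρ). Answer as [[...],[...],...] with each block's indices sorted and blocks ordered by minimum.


Root system D_4: the 4×4 matrix C matches after relabeling.

Ā_17 reps of the 19 weights (D_4, coords as presented):

  1: (1, 8, 4, 2) · 2: (1, 8, 4, 2) · 3: (1, 1, 5, 2) · 4: (1, 8, 4, 2) · 5: (3, 1, 1, 6) · 6: (1, 1, 5, 2) · 7: (3, 1, 1, 6) · 8: (3, 1, 1, 6) · 9: (3, 1, 1, 6) · 10: (1, 1, 5, 2) · 11: (1, 6, 2, 5) · 12: (2, 0, 4, 8) · 13: (1, 6, 2, 5) · 14: (1, 8, 4, 2) · 15: (1, 8, 4, 2) · 16: (2, 0, 4, 8) · 17: (1, 6, 2, 5) · 18: (1, 1, 5, 2) · 19: (2, 0, 4, 8)

Linkage partition of the 19 weights (5 classes, p=17):

[[1, 2, 4, 14, 15], [3, 6, 10, 18], [5, 7, 8, 9], [11, 13, 17], [12, 16, 19]]


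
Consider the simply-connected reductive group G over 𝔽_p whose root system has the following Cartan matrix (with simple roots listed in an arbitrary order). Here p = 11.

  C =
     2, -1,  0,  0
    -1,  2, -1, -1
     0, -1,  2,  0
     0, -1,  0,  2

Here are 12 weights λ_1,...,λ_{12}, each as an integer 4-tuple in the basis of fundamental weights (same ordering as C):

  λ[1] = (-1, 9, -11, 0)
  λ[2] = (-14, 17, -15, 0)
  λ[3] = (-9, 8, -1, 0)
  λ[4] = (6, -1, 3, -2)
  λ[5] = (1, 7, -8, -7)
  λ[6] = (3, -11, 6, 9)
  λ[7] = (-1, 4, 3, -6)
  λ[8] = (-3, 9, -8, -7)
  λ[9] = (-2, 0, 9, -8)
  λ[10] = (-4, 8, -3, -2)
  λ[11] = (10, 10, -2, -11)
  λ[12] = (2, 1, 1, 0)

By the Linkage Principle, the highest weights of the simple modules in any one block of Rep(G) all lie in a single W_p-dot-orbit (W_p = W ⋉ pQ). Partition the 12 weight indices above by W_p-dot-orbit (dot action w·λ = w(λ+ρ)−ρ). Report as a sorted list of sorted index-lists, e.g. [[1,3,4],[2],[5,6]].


Cartan matrix: type D_4 (|W|=192); un-permuting the 4 rows.

W_11-reps of the 12 weights in Ā_11 (same 4-coord order as C):

  [1] (0, 0, 10, 1) · [2] (3, 2, 2, 1) · [3] (8, 1, 0, 1) · [4] (6, 1, 3, 0) · [5] (3, 2, 2, 1) · [6] (6, 1, 3, 0) · [7] (0, 0, 4, 5) · [8] (3, 2, 2, 1) · [9] (6, 1, 3, 0) · [10] (3, 2, 2, 1) · [11] (0, 0, 10, 1) · [12] (3, 2, 2, 1)

5 distinct reps among the 12 weights ⇒ 5 W_11-linkage classes:

[[1, 11], [2, 5, 8, 10, 12], [3], [4, 6, 9], [7]]


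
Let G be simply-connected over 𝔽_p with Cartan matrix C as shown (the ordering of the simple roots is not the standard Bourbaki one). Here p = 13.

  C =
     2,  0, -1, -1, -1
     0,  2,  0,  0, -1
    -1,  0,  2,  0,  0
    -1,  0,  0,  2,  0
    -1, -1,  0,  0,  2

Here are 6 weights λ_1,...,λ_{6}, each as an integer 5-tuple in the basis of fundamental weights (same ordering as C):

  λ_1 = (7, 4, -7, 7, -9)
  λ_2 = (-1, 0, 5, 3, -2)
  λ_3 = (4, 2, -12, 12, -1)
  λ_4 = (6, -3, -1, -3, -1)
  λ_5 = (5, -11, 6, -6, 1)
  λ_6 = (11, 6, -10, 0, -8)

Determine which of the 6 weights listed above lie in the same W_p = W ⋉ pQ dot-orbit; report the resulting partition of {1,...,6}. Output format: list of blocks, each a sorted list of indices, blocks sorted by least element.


D_5 Cartan matrix, 5 simple roots permuted; ρ=(1,1,1,1,1).

Ā_13 reps of the 6 weights (D_5, coords as presented):

  1: (3, 0, 0, 2, 2);  2: (1, 0, 5, 3, 0);  3: (3, 0, 0, 2, 2);  4: (3, 0, 0, 2, 2);  5: (3, 0, 0, 2, 2);  6: (1, 0, 5, 3, 0)

These 6 weights hit 2 W_13-dot-orbits; sizes (4, 2):

[[1, 3, 4, 5], [2, 6]]


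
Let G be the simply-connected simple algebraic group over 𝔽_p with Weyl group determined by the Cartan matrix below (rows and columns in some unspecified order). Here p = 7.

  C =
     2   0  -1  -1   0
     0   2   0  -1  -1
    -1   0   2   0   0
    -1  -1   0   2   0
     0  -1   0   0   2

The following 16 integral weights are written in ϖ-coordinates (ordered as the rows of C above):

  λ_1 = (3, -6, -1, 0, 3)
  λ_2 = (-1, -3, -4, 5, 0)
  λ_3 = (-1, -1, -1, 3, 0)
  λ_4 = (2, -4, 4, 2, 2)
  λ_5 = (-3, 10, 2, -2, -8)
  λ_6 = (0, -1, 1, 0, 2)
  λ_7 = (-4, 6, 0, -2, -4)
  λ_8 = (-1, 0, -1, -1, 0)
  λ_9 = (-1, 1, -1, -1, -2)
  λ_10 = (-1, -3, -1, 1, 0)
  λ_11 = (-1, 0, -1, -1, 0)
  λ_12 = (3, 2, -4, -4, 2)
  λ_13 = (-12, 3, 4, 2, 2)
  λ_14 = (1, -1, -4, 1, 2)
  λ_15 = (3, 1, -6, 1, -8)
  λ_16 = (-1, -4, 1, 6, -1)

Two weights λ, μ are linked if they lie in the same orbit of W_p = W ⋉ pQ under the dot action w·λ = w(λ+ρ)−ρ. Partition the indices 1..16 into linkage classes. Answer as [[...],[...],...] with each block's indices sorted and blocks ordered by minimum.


Root system A_5: the 5×5 matrix C matches after relabeling.

λ_j+ρ reflected into Ā_7 (⟨·,θ^∨⟩≤7); 5-tuples as given:

    λ_1+ρ ↦ (0, 0, 0, 4, 1)
    λ_2+ρ ↦ (3, 1, 0, 1, 1)
    λ_3+ρ ↦ (0, 0, 0, 4, 1)
    λ_4+ρ ↦ (2, 0, 1, 1, 3)
    λ_5+ρ ↦ (2, 0, 1, 1, 3)
    λ_6+ρ ↦ (1, 0, 2, 1, 3)
    λ_7+ρ ↦ (2, 0, 1, 1, 3)
    λ_8+ρ ↦ (0, 1, 0, 0, 1)
    λ_9+ρ ↦ (0, 1, 0, 0, 1)
    λ_10+ρ ↦ (0, 1, 0, 0, 1)
    λ_11+ρ ↦ (0, 1, 0, 0, 1)
    λ_12+ρ ↦ (2, 0, 1, 1, 3)
    λ_13+ρ ↦ (2, 0, 1, 1, 3)
    λ_14+ρ ↦ (1, 0, 2, 1, 3)
    λ_15+ρ ↦ (3, 1, 0, 1, 1)
    λ_16+ρ ↦ (0, 0, 0, 4, 1)

The 16 indices split into 5 linkage classes (same alcove rep ⇔ same W_7-dot-orbit):

[[1, 3, 16], [2, 15], [4, 5, 7, 12, 13], [6, 14], [8, 9, 10, 11]]


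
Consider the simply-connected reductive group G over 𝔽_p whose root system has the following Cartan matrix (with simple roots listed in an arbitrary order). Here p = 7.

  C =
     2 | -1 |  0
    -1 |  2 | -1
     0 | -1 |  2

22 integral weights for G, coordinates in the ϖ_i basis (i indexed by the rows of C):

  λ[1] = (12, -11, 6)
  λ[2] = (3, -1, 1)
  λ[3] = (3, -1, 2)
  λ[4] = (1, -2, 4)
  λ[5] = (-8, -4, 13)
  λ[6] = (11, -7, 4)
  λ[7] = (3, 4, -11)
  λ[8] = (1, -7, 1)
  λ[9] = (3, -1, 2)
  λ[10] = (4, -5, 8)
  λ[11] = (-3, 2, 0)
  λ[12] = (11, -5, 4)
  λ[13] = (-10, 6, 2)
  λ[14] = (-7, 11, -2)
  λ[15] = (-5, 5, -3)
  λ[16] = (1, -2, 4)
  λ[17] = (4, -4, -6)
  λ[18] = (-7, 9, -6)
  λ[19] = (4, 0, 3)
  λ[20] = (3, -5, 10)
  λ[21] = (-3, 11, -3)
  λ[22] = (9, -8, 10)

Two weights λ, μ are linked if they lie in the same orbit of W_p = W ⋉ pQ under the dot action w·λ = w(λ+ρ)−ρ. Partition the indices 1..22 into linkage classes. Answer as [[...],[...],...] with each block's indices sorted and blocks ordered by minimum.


Dynkin diagram of C (from the 4 off-diagonal −1 entries): A_3.

Folding the 22 weights λ_j+ρ into Ā_7 (reps in the given 3-coord order):

  [1] (3, 1, 3) · [2] (4, 0, 2) · [3] (4, 0, 3) · [4] (1, 1, 4) · [5] (4, 0, 3) · [6] (1, 1, 4) · [7] (2, 2, 2) · [8] (2, 2, 2) · [9] (4, 0, 3) · [10] (2, 2, 2) · [11] (2, 1, 1) · [12] (1, 1, 4) · [13] (4, 0, 2) · [14] (1, 1, 4) · [15] (4, 0, 2) · [16] (1, 1, 4) · [17] (2, 2, 2) · [18] (2, 1, 1) · [19] (2, 1, 1) · [20] (4, 0, 3) · [21] (2, 2, 2) · [22] (4, 0, 3)

Grouping the 22 weights by Ā_7-representative: 6 linkage classes.

[[1], [2, 13, 15], [3, 5, 9, 20, 22], [4, 6, 12, 14, 16], [7, 8, 10, 17, 21], [11, 18, 19]]


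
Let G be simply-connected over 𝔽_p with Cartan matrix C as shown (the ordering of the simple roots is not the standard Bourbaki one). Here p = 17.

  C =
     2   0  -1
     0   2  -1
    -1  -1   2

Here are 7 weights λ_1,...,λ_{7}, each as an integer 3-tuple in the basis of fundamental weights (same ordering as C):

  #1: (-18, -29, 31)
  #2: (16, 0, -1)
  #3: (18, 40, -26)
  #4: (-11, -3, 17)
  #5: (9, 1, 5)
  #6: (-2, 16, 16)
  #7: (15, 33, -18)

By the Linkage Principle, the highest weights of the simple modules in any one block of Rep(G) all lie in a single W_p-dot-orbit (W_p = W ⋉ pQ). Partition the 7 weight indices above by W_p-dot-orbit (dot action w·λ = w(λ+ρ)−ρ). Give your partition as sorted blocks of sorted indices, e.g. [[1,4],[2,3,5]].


Cartan matrix: type A_3 (|W|=24); un-permuting the 3 rows.

Alcove-folded reps (p=17, 7 weights, presented ϖ-order):

    [1] (11, 0, 2)
    [2] (16, 0, 0)
    [3] (9, 1, 6)
    [4] (9, 1, 6)
    [5] (9, 1, 6)
    [6] (16, 0, 0)
    [7] (16, 0, 0)

Grouping the 7 weights by Ā_17-representative: 3 linkage classes.

[[1], [2, 6, 7], [3, 4, 5]]


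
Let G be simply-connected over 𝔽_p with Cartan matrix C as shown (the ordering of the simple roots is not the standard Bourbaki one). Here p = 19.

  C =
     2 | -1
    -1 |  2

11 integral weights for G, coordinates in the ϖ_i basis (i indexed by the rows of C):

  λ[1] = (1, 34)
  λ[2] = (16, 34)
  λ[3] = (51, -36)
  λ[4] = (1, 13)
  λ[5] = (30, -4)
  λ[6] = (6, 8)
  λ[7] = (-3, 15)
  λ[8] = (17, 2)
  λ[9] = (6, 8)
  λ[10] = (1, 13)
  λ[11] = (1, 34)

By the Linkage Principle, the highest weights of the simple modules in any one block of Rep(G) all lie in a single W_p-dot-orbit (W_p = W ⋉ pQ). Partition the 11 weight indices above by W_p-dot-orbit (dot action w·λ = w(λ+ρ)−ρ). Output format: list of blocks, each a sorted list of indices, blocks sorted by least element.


C ↔ A_2 under row/col permutation; |W(A_2)| = 6.

Each λ_j+ρ reduced to Ā_19; 2-tuples below use C's row order:

  [1] (16, 1)
  [2] (2, 14)
  [3] (2, 14)
  [4] (2, 14)
  [5] (7, 9)
  [6] (7, 9)
  [7] (2, 14)
  [8] (16, 1)
  [9] (7, 9)
  [10] (2, 14)
  [11] (16, 1)

The 11 indices split into 3 linkage classes (same alcove rep ⇔ same W_19-dot-orbit):

[[1, 8, 11], [2, 3, 4, 7, 10], [5, 6, 9]]
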